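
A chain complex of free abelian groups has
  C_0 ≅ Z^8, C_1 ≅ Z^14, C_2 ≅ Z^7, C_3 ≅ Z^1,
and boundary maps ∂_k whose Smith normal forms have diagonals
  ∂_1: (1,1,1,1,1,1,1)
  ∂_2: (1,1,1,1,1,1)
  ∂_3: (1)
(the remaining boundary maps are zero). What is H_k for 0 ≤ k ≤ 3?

H_0 = Z,  H_1 = Z,  H_2 = 0,  H_3 = 0.

H_0: b_0 = 8 − 0 − 7 = 1; torsion from ∂_1 factors > 1: none. So H_0 = Z.
H_1: b_1 = 14 − 7 − 6 = 1; torsion from ∂_2 factors > 1: none. So H_1 = Z.
H_2: b_2 = 7 − 6 − 1 = 0; torsion from ∂_3 factors > 1: none. So H_2 = 0.
H_3: b_3 = 1 − 1 − 0 = 0; torsion from ∂_4 factors > 1: none. So H_3 = 0.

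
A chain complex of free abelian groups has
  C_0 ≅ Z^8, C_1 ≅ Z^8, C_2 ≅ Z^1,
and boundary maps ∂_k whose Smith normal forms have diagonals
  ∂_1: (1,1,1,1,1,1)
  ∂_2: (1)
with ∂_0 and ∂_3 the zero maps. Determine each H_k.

H_0: b_0 = 8 − 0 − 6 = 2; torsion from ∂_1 factors > 1: none. So H_0 = Z^2.
H_1: b_1 = 8 − 6 − 1 = 1; torsion from ∂_2 factors > 1: none. So H_1 = Z.
H_2: b_2 = 1 − 1 − 0 = 0; torsion from ∂_3 factors > 1: none. So H_2 = 0.

H_0 = Z^2,  H_1 = Z,  H_2 = 0.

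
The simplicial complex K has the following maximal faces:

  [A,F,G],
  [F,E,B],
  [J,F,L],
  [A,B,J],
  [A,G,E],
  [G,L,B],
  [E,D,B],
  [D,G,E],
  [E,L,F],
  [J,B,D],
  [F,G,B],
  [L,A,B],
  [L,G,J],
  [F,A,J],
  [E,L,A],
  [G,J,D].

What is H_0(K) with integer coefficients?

We work with the vertex ordering A < B < D < E < F < G < J < L. The simplices of K, each written with vertices in increasing order, are:

  0-simplices (8): A, B, D, E, F, G, J, L
  1-simplices (24): AB, AE, AF, AG, AJ, AL, BD, BE, BF, BG, BJ, BL, DE, DG, DJ, EF, EG, EL, FG, FJ, FL, GJ, GL, JL
  2-simplices (16): ABJ, ABL, AEG, AEL, AFG, AFJ, BDE, BDJ, BEF, BFG, BGL, DEG, DGJ, EFL, FJL, GJL

giving chain groups C_0 ≅ Z^8, C_1 ≅ Z^24, C_2 ≅ Z^16.

∂_1: C_1 → C_0 sends each edge [p,q] (with p < q) to q − p. For instance
  ∂JL = L − J.
This gives a 8×24 integer matrix of rank 7; reducing to Smith normal form yields diagonal entries (1,1,1,1,1,1,1).

Boundary ∂_2: C_2 → C_1 acts by ∂[p,q,r] = [q,r] − [p,r] + [p,q]. For instance
  ∂BFG = FG − BG + BF,
  ∂FJL = JL − FL + FJ.
The 24×16 boundary matrix has rank 15 and Smith normal form diag(1,1,1,1,1,1,1,1,1,1,1,1,1,1,1).

From H_k ≅ ker(∂_k) / im(∂_{k+1}) we obtain:

  H_0: rank C_0 − rank ∂_1 = 8 − 7 = 1, and the invariant factors of ∂_1 are all 1, so H_0 ≅ Z.

H_0 = Z.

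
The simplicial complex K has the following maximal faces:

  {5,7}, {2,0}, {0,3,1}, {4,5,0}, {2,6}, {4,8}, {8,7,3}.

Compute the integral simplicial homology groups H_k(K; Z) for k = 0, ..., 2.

H_0 ≅ Z,  H_1 ≅ Z^2,  H_2 = 0.

Fix the vertex order 0 < 1 < 2 < 3 < 4 < 5 < 6 < 7 < 8 and write every simplex with vertices in increasing order. Then dim K = 2 and the simplices of K are:

  0-simplices (9): [0], [1], [2], [3], [4], [5], [6], [7], [8]
  1-simplices (13): [0,1], [0,2], [0,3], [0,4], [0,5], [1,3], [2,6], [3,7], [3,8], [4,5], [4,8], [5,7], [7,8]
  2-simplices (3): [0,1,3], [0,4,5], [3,7,8]

giving chain groups C_0 ≅ Z^9, C_1 ≅ Z^13, C_2 ≅ Z^3.

∂_1: C_1 → C_0 maps an edge to its endpoints' difference, ∂[p,q] = q − p. For instance
  ∂[0,2] = [2] − [0].
The 9×13 boundary matrix has rank 8 and Smith normal form diag(1,1,1,1,1,1,1,1).

Boundary ∂_2: C_2 → C_1 sends each 2-simplex [p,q,r] to [q,r] − [p,r] + [p,q]. For instance
  ∂[3,7,8] = [7,8] − [3,8] + [3,7],
  ∂[0,1,3] = [1,3] − [0,3] + [0,1].
As a 13×3 matrix over Z this has rank 3, with invariant factors (1,1,1).

Computing H_k = (kernel of ∂_k) / (image of ∂_{k+1}):

  H_0: rank C_0 − rank ∂_1 = 9 − 8 = 1, and the invariant factors of ∂_1 are all 1, so H_0 ≅ Z.
  H_1: rank ker ∂_1 − rank ∂_2 = (13 − 8) − 3 = 2, and the invariant factors of ∂_2 are all 1, so H_1 ≅ Z^2.
  H_2: rank ker ∂_2 − rank ∂_3 = (3 − 3) − 0 = 0, and there is no ∂_3, so H_2 ≅ 0.

As a check, the Euler characteristic is 9 − 13 + 3 = -1, which agrees with 1 − 2 + 0 = -1.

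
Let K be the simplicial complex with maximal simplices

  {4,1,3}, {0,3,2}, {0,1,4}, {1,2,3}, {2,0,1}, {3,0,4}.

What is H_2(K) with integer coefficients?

H_2 ≅ Z.

Order the vertices as 0 < 1 < 2 < 3 < 4. Listing each simplex with vertices in this order, K has dimension 2 with simplices:

  0-simplices (5): [0], [1], [2], [3], [4]
  1-simplices (9): [0,1], [0,2], [0,3], [0,4], [1,2], [1,3], [1,4], [2,3], [3,4]
  2-simplices (6): [0,1,2], [0,1,4], [0,2,3], [0,3,4], [1,2,3], [1,3,4]

giving chain groups C_0 ≅ Z^5, C_1 ≅ Z^9, C_2 ≅ Z^6.

The boundary map ∂_1: C_1 → C_0 is given by ∂[p,q] = [q] − [p].
As a 5×9 matrix over Z this has rank 4, with invariant factors (1,1,1,1).

Boundary ∂_2: C_2 → C_1 maps a triangle to the signed sum of its edges. For instance
  ∂[1,2,3] = [2,3] − [1,3] + [1,2],
  ∂[1,3,4] = [3,4] − [1,4] + [1,3].
This gives a 9×6 integer matrix of rank 5; reducing to Smith normal form yields diagonal entries (1,1,1,1,1).

Computing H_k = (kernel of ∂_k) / (image of ∂_{k+1}):

  H_2: rank ker ∂_2 − rank ∂_3 = (6 − 5) − 0 = 1, and there is no ∂_3, so H_2 = Z.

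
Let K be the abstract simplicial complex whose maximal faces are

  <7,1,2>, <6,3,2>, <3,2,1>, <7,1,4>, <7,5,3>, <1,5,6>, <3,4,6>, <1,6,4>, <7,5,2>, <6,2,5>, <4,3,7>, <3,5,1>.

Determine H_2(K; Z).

K has 7 vertices, 18 edges, 12 triangles.
rank ∂_2 = 12, rank ∂_3 = 0 ⇒ b_2 = 12 − 12 − 0 = 0. So H_2 = 0.

H_2 = 0.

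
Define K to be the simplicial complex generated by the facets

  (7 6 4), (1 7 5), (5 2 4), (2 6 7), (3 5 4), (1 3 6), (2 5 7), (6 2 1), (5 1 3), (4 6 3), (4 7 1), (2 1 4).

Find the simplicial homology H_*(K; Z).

H_0 ≅ Z,  H_1 ≅ Z/2,  H_2 = 0.

Take the total order 1 < 2 < 3 < 4 < 5 < 6 < 7 on the vertex set. Then K (dimension 2) consists of the simplices:

  0-simplices (7): [1], [2], [3], [4], [5], [6], [7]
  1-simplices (18): [1,2], [1,3], [1,4], [1,5], [1,6], [1,7], [2,4], [2,5], [2,6], [2,7], [3,4], [3,5], [3,6], [4,5], [4,6], [4,7], [5,7], [6,7]
  2-simplices (12): [1,2,4], [1,2,6], [1,3,5], [1,3,6], [1,4,7], [1,5,7], [2,4,5], [2,5,7], [2,6,7], [3,4,5], [3,4,6], [4,6,7]

so the chain groups are C_0 ≅ Z^7, C_1 ≅ Z^18, C_2 ≅ Z^12.

Boundary ∂_1: C_1 → C_0 sends each edge [p,q] (with p < q) to q − p.
The 7×18 boundary matrix has rank 6 and Smith normal form diag(1,1,1,1,1,1).

Boundary ∂_2: C_2 → C_1 acts by ∂[p,q,r] = [q,r] − [p,r] + [p,q]. For instance
  ∂[4,6,7] = [6,7] − [4,7] + [4,6],
  ∂[1,5,7] = [5,7] − [1,7] + [1,5].
This gives a 18×12 integer matrix of rank 12; reducing to Smith normal form yields diagonal entries (1,1,1,1,1,1,1,1,1,1,1,2).

From H_k ≅ ker(∂_k) / im(∂_{k+1}) we obtain:

  H_0: rank C_0 − rank ∂_1 = 7 − 6 = 1, and the invariant factors of ∂_1 are all 1, so H_0 ≅ Z.
  H_1: rank ker ∂_1 − rank ∂_2 = (18 − 6) − 12 = 0, and ∂_2 has invariant factor 2 > 1, so H_1 ≅ Z/2.
  H_2: rank ker ∂_2 − rank ∂_3 = (12 − 12) − 0 = 0, and there is no ∂_3, so H_2 ≅ 0.

As a check, the Euler characteristic is 7 − 18 + 12 = 1, which agrees with 1 − 0 + 0 = 1.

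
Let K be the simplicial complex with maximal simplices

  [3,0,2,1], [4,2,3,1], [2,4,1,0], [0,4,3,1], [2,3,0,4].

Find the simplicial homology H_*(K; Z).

Take the total order 0 < 1 < 2 < 3 < 4 on the vertex set. Then K (dimension 3) consists of the simplices:

  0-simplices (5): [0], [1], [2], [3], [4]
  1-simplices (10): [0,1], [0,2], [0,3], [0,4], [1,2], [1,3], [1,4], [2,3], [2,4], [3,4]
  2-simplices (10): [0,1,2], [0,1,3], [0,1,4], [0,2,3], [0,2,4], [0,3,4], [1,2,3], [1,2,4], [1,3,4], [2,3,4]
  3-simplices (5): [0,1,2,3], [0,1,2,4], [0,1,3,4], [0,2,3,4], [1,2,3,4]

giving chain groups C_0 ≅ Z^5, C_1 ≅ Z^10, C_2 ≅ Z^10, C_3 ≅ Z^5.

∂_1: C_1 → C_0 maps an edge to its endpoints' difference, ∂[p,q] = q − p. For instance
  ∂[0,1] = [1] − [0].
As a 5×10 matrix over Z this has rank 4, with invariant factors (1,1,1,1).

Boundary ∂_2: C_2 → C_1 sends each 2-simplex [p,q,r] to [q,r] − [p,r] + [p,q]. For instance
  ∂[0,3,4] = [3,4] − [0,4] + [0,3],
  ∂[1,2,4] = [2,4] − [1,4] + [1,2].
This gives a 10×10 integer matrix of rank 6; reducing to Smith normal form yields diagonal entries (1,1,1,1,1,1).

The boundary map ∂_3: C_3 → C_2 sends each 3-simplex σ to the alternating sum Σ_i (−1)^i (σ with its i-th vertex removed). For instance
  ∂[1,2,3,4] = [2,3,4] − [1,3,4] + [1,2,4] − [1,2,3],
  ∂[0,1,2,3] = [1,2,3] − [0,2,3] + [0,1,3] − [0,1,2].
The resulting 10×5 matrix has rank 4, and its Smith normal form has invariant factors (1,1,1,1).

From H_k ≅ ker(∂_k) / im(∂_{k+1}) we obtain:

  H_0: rank C_0 − rank ∂_1 = 5 − 4 = 1, and the invariant factors of ∂_1 are all 1, so H_0 ≅ Z.
  H_1: rank ker ∂_1 − rank ∂_2 = (10 − 4) − 6 = 0, and the invariant factors of ∂_2 are all 1, so H_1 ≅ 0.
  H_2: rank ker ∂_2 − rank ∂_3 = (10 − 6) − 4 = 0, and the invariant factors of ∂_3 are all 1, so H_2 ≅ 0.
  H_3: rank ker ∂_3 − rank ∂_4 = (5 − 4) − 0 = 1, and there is no ∂_4, so H_3 ≅ Z.

H_0 ≅ Z,  H_1 = 0,  H_2 = 0,  H_3 ≅ Z.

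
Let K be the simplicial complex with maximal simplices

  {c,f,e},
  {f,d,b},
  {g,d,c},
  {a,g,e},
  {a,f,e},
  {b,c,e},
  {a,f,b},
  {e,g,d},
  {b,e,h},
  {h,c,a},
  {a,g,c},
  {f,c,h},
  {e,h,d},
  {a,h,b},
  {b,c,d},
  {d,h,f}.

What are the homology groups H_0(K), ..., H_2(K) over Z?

H_0 ≅ Z,  H_1 ≅ Z^2,  H_2 ≅ Z.

Order the vertices as a < b < c < d < e < f < g < h. Listing each simplex with vertices in this order, K has dimension 2 with simplices:

  0-simplices (8): a, b, c, d, e, f, g, h
  1-simplices (24): ab, ac, ae, af, ag, ah, bc, bd, be, bf, bh, cd, ce, cf, cg, ch, de, df, dg, dh, ef, eg, eh, fh
  2-simplices (16): abf, abh, acg, ach, aef, aeg, bcd, bce, bdf, beh, cdg, cef, cfh, deg, deh, dfh

giving chain groups C_0 ≅ Z^8, C_1 ≅ Z^24, C_2 ≅ Z^16.

∂_1: C_1 → C_0 maps an edge to its endpoints' difference, ∂[p,q] = q − p. For instance
  ∂bc = c − b.
The 8×24 boundary matrix has rank 7 and Smith normal form diag(1,1,1,1,1,1,1).

The boundary map ∂_2: C_2 → C_1 sends each 2-simplex [p,q,r] to [q,r] − [p,r] + [p,q]. For instance
  ∂abh = bh − ah + ab,
  ∂ach = ch − ah + ac.
This gives a 24×16 integer matrix of rank 15; reducing to Smith normal form yields diagonal entries (1,1,1,1,1,1,1,1,1,1,1,1,1,1,1).

From H_k ≅ ker(∂_k) / im(∂_{k+1}) we obtain:

  H_0: rank C_0 − rank ∂_1 = 8 − 7 = 1, and the invariant factors of ∂_1 are all 1, so H_0 = Z.
  H_1: rank ker ∂_1 − rank ∂_2 = (24 − 7) − 15 = 2, and the invariant factors of ∂_2 are all 1, so H_1 = Z^2.
  H_2: rank ker ∂_2 − rank ∂_3 = (16 − 15) − 0 = 1, and there is no ∂_3, so H_2 = Z.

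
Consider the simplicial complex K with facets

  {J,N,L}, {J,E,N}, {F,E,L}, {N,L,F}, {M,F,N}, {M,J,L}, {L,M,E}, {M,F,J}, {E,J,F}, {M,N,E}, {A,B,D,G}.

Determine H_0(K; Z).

Order the vertices as A < B < D < E < F < G < J < L < M < N. Listing each simplex with vertices in this order, K has dimension 3 with simplices:

  0-simplices (10): A, B, D, E, F, G, J, L, M, N
  1-simplices (21): AB, AD, AG, BD, BG, DG, EF, EJ, EL, EM, EN, FJ, FL, FM, FN, JL, JM, JN, LM, LN, MN
  2-simplices (14): ABD, ABG, ADG, BDG, EFJ, EFL, EJN, ELM, EMN, FJM, FLN, FMN, JLM, JLN
  3-simplices (1): ABDG

Hence C_0 ≅ Z^10, C_1 ≅ Z^21, C_2 ≅ Z^14, C_3 ≅ Z^1.

The boundary map ∂_1: C_1 → C_0 is given by ∂[p,q] = [q] − [p].
As a 10×21 matrix over Z this has rank 8, with invariant factors (1,1,1,1,1,1,1,1).

Boundary ∂_2: C_2 → C_1 maps a triangle to the signed sum of its edges. For instance
  ∂ABD = BD − AD + AB,
  ∂FJM = JM − FM + FJ.
As a 21×14 matrix over Z this has rank 13, with invariant factors (1,1,1,1,1,1,1,1,1,1,1,1,2).

∂_3: C_3 → C_2 sends each 3-simplex σ to the alternating sum Σ_i (−1)^i (σ with its i-th vertex removed). For instance
  ∂ABDG = BDG − ADG + ABG − ABD.
This gives a 14×1 integer matrix of rank 1; reducing to Smith normal form yields diagonal entries (1).

Now H_k = ker ∂_k / im ∂_{k+1}, so:

  H_0: rank C_0 − rank ∂_1 = 10 − 8 = 2, and the invariant factors of ∂_1 are all 1, so H_0 ≅ Z^2.

(K is a triangulation of the disjoint union of the real projective plane RP^2 and the 3-simplex.)

H_0 = Z^2.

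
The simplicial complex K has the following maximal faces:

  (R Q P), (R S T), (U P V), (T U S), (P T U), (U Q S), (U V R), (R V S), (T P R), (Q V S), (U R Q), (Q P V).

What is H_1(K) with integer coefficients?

K has 7 vertices, 18 edges, 12 triangles.
rank ∂_1 = 6, rank ∂_2 = 12 ⇒ b_1 = 18 − 6 − 12 = 0; ∂_2 has invariant factor(s) [2] giving torsion. So H_1 = Z/2Z.

H_1 ≅ Z/2Z.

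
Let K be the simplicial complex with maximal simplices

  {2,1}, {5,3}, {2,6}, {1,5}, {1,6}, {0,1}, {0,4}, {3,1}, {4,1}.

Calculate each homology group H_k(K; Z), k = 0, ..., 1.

H_0 ≅ Z,  H_1 ≅ Z^3.

Order the vertices as 0 < 1 < 2 < 3 < 4 < 5 < 6. Listing each simplex with vertices in this order, K has dimension 1 with simplices:

  0-simplices (7): [0], [1], [2], [3], [4], [5], [6]
  1-simplices (9): [0,1], [0,4], [1,2], [1,3], [1,4], [1,5], [1,6], [2,6], [3,5]

Hence C_0 ≅ Z^7, C_1 ≅ Z^9.

∂_1: C_1 → C_0 maps an edge to its endpoints' difference, ∂[p,q] = q − p. For instance
  ∂[3,5] = [5] − [3].
As a 7×9 matrix over Z this has rank 6, with invariant factors (1,1,1,1,1,1).

From H_k ≅ ker(∂_k) / im(∂_{k+1}) we obtain:

  H_0: rank C_0 − rank ∂_1 = 7 − 6 = 1, and the invariant factors of ∂_1 are all 1, so H_0 = Z.
  H_1: rank ker ∂_1 − rank ∂_2 = (9 − 6) − 0 = 3, and there is no ∂_2, so H_1 = Z^3.

As a check, the Euler characteristic is 7 − 9 = -2, which agrees with 1 − 3 = -2.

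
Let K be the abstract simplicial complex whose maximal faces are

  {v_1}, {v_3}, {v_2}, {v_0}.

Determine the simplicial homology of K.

K has 4 vertices.
rank ∂_0 = 0, rank ∂_1 = 0 ⇒ b_0 = 4 − 0 − 0 = 4. So H_0 ≅ Z^4.

H_0 ≅ Z^4.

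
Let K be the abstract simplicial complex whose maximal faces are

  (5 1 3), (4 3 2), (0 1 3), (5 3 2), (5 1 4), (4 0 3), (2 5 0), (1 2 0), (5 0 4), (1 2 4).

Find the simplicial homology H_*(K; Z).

H_0 = Z,  H_1 = Z/2Z,  H_2 = 0.

Take the total order 0 < 1 < 2 < 3 < 4 < 5 on the vertex set. Then K (dimension 2) consists of the simplices:

  0-simplices (6): [0], [1], [2], [3], [4], [5]
  1-simplices (15): [0,1], [0,2], [0,3], [0,4], [0,5], [1,2], [1,3], [1,4], [1,5], [2,3], [2,4], [2,5], [3,4], [3,5], [4,5]
  2-simplices (10): [0,1,2], [0,1,3], [0,2,5], [0,3,4], [0,4,5], [1,2,4], [1,3,5], [1,4,5], [2,3,4], [2,3,5]

so the chain groups are C_0 ≅ Z^6, C_1 ≅ Z^15, C_2 ≅ Z^10.

Boundary ∂_1: C_1 → C_0 maps an edge to its endpoints' difference, ∂[p,q] = q − p. For instance
  ∂[1,4] = [4] − [1].
As a 6×15 matrix over Z this has rank 5, with invariant factors (1,1,1,1,1).

The boundary map ∂_2: C_2 → C_1 sends each 2-simplex [p,q,r] to [q,r] − [p,r] + [p,q]. For instance
  ∂[1,2,4] = [2,4] − [1,4] + [1,2],
  ∂[1,3,5] = [3,5] − [1,5] + [1,3].
This gives a 15×10 integer matrix of rank 10; reducing to Smith normal form yields diagonal entries (1,1,1,1,1,1,1,1,1,2).

From H_k ≅ ker(∂_k) / im(∂_{k+1}) we obtain:

  H_0: rank C_0 − rank ∂_1 = 6 − 5 = 1, and the invariant factors of ∂_1 are all 1, so H_0 = Z.
  H_1: rank ker ∂_1 − rank ∂_2 = (15 − 5) − 10 = 0, and ∂_2 has invariant factor 2 > 1, so H_1 = Z/2Z.
  H_2: rank ker ∂_2 − rank ∂_3 = (10 − 10) − 0 = 0, and there is no ∂_3, so H_2 = 0.

As a check, the Euler characteristic is 6 − 15 + 10 = 1, which agrees with 1 − 0 + 0 = 1.
(K is a triangulation of the real projective plane RP^2.)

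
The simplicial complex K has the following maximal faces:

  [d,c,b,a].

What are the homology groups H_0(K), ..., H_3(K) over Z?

H_0 ≅ Z,  H_1 = 0,  H_2 = 0,  H_3 = 0.

Take the total order a < b < c < d on the vertex set. Then K (dimension 3) consists of the simplices:

  0-simplices (4): a, b, c, d
  1-simplices (6): ab, ac, ad, bc, bd, cd
  2-simplices (4): abc, abd, acd, bcd
  3-simplices (1): abcd

Hence C_0 ≅ Z^4, C_1 ≅ Z^6, C_2 ≅ Z^4, C_3 ≅ Z^1.

∂_1: C_1 → C_0 maps an edge to its endpoints' difference, ∂[p,q] = q − p.
The 4×6 boundary matrix has rank 3 and Smith normal form diag(1,1,1).

Boundary ∂_2: C_2 → C_1 acts by ∂[p,q,r] = [q,r] − [p,r] + [p,q]. For instance
  ∂acd = cd − ad + ac,
  ∂abc = bc − ac + ab.
As a 6×4 matrix over Z this has rank 3, with invariant factors (1,1,1).

The boundary map ∂_3: C_3 → C_2 sends each 3-simplex σ to the alternating sum Σ_i (−1)^i (σ with its i-th vertex removed). For instance
  ∂abcd = bcd − acd + abd − abc.
This gives a 4×1 integer matrix of rank 1; reducing to Smith normal form yields diagonal entries (1).

Computing H_k = (kernel of ∂_k) / (image of ∂_{k+1}):

  H_0: rank C_0 − rank ∂_1 = 4 − 3 = 1, and the invariant factors of ∂_1 are all 1, so H_0 ≅ Z.
  H_1: rank ker ∂_1 − rank ∂_2 = (6 − 3) − 3 = 0, and the invariant factors of ∂_2 are all 1, so H_1 ≅ 0.
  H_2: rank ker ∂_2 − rank ∂_3 = (4 − 3) − 1 = 0, and the invariant factors of ∂_3 are all 1, so H_2 ≅ 0.
  H_3: rank ker ∂_3 − rank ∂_4 = (1 − 1) − 0 = 0, and there is no ∂_4, so H_3 ≅ 0.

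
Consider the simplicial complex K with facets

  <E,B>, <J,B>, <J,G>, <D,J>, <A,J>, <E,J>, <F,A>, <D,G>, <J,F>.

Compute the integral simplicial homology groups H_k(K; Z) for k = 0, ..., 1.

H_0 = Z,  H_1 = Z^3.

Order the vertices as A < B < D < E < F < G < J. Listing each simplex with vertices in this order, K has dimension 1 with simplices:

  0-simplices (7): A, B, D, E, F, G, J
  1-simplices (9): AF, AJ, BE, BJ, DG, DJ, EJ, FJ, GJ

Hence C_0 ≅ Z^7, C_1 ≅ Z^9.

∂_1: C_1 → C_0 is given by ∂[p,q] = [q] − [p]. For instance
  ∂FJ = J − F.
The resulting 7×9 matrix has rank 6, and its Smith normal form has invariant factors (1,1,1,1,1,1).

Now H_k = ker ∂_k / im ∂_{k+1}, so:

  H_0: rank C_0 − rank ∂_1 = 7 − 6 = 1, and the invariant factors of ∂_1 are all 1, so H_0 = Z.
  H_1: rank ker ∂_1 − rank ∂_2 = (9 − 6) − 0 = 3, and there is no ∂_2, so H_1 = Z^3.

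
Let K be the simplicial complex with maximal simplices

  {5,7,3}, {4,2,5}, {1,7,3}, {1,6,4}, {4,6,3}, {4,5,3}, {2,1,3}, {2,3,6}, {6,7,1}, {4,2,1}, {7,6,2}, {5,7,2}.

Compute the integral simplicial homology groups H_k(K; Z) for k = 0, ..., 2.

Order the vertices as 1 < 2 < 3 < 4 < 5 < 6 < 7. Listing each simplex with vertices in this order, K has dimension 2 with simplices:

  0-simplices (7): [1], [2], [3], [4], [5], [6], [7]
  1-simplices (18): [1,2], [1,3], [1,4], [1,6], [1,7], [2,3], [2,4], [2,5], [2,6], [2,7], [3,4], [3,5], [3,6], [3,7], [4,5], [4,6], [5,7], [6,7]
  2-simplices (12): [1,2,3], [1,2,4], [1,3,7], [1,4,6], [1,6,7], [2,3,6], [2,4,5], [2,5,7], [2,6,7], [3,4,5], [3,4,6], [3,5,7]

giving chain groups C_0 ≅ Z^7, C_1 ≅ Z^18, C_2 ≅ Z^12.

The boundary map ∂_1: C_1 → C_0 maps an edge to its endpoints' difference, ∂[p,q] = q − p. For instance
  ∂[5,7] = [7] − [5].
This gives a 7×18 integer matrix of rank 6; reducing to Smith normal form yields diagonal entries (1,1,1,1,1,1).

∂_2: C_2 → C_1 sends each 2-simplex [p,q,r] to [q,r] − [p,r] + [p,q]. For instance
  ∂[2,3,6] = [3,6] − [2,6] + [2,3],
  ∂[1,4,6] = [4,6] − [1,6] + [1,4].
As a 18×12 matrix over Z this has rank 12, with invariant factors (1,1,1,1,1,1,1,1,1,1,1,2).

Reading off H_k = ker ∂_k / im ∂_{k+1}:

  H_0: rank C_0 − rank ∂_1 = 7 − 6 = 1, and the invariant factors of ∂_1 are all 1, so H_0 ≅ Z.
  H_1: rank ker ∂_1 − rank ∂_2 = (18 − 6) − 12 = 0, and ∂_2 has invariant factor 2 > 1, so H_1 ≅ Z/2.
  H_2: rank ker ∂_2 − rank ∂_3 = (12 − 12) − 0 = 0, and there is no ∂_3, so H_2 ≅ 0.

(K is a triangulation of the real projective plane RP^2.)

H_0 = Z,  H_1 = Z/2,  H_2 = 0.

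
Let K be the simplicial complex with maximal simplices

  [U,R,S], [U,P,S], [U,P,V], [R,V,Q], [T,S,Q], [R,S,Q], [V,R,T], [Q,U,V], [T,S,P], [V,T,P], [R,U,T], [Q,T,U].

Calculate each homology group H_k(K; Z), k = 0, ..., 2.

H_0 ≅ Z,  H_1 ≅ Z/2,  H_2 = 0.

We work with the vertex ordering P < Q < R < S < T < U < V. The simplices of K, each written with vertices in increasing order, are:

  0-simplices (7): P, Q, R, S, T, U, V
  1-simplices (18): PS, PT, PU, PV, QR, QS, QT, QU, QV, RS, RT, RU, RV, ST, SU, TU, TV, UV
  2-simplices (12): PST, PSU, PTV, PUV, QRS, QRV, QST, QTU, QUV, RSU, RTU, RTV

Hence C_0 ≅ Z^7, C_1 ≅ Z^18, C_2 ≅ Z^12.

Boundary ∂_1: C_1 → C_0 sends each edge [p,q] (with p < q) to q − p.
The resulting 7×18 matrix has rank 6, and its Smith normal form has invariant factors (1,1,1,1,1,1).

Boundary ∂_2: C_2 → C_1 maps a triangle to the signed sum of its edges. For instance
  ∂QRS = RS − QS + QR,
  ∂RSU = SU − RU + RS.
This gives a 18×12 integer matrix of rank 12; reducing to Smith normal form yields diagonal entries (1,1,1,1,1,1,1,1,1,1,1,2).

From H_k ≅ ker(∂_k) / im(∂_{k+1}) we obtain:

  H_0: rank C_0 − rank ∂_1 = 7 − 6 = 1, and the invariant factors of ∂_1 are all 1, so H_0 = Z.
  H_1: rank ker ∂_1 − rank ∂_2 = (18 − 6) − 12 = 0, and ∂_2 has invariant factor 2 > 1, so H_1 = Z/2.
  H_2: rank ker ∂_2 − rank ∂_3 = (12 − 12) − 0 = 0, and there is no ∂_3, so H_2 = 0.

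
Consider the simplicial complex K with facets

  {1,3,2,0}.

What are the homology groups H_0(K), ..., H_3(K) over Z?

Take the total order 0 < 1 < 2 < 3 on the vertex set. Then K (dimension 3) consists of the simplices:

  0-simplices (4): [0], [1], [2], [3]
  1-simplices (6): [0,1], [0,2], [0,3], [1,2], [1,3], [2,3]
  2-simplices (4): [0,1,2], [0,1,3], [0,2,3], [1,2,3]
  3-simplices (1): [0,1,2,3]

Hence C_0 ≅ Z^4, C_1 ≅ Z^6, C_2 ≅ Z^4, C_3 ≅ Z^1.

Boundary ∂_1: C_1 → C_0 maps an edge to its endpoints' difference, ∂[p,q] = q − p. For instance
  ∂[2,3] = [3] − [2].
The 4×6 boundary matrix has rank 3 and Smith normal form diag(1,1,1).

The boundary map ∂_2: C_2 → C_1 sends each 2-simplex [p,q,r] to [q,r] − [p,r] + [p,q]. For instance
  ∂[1,2,3] = [2,3] − [1,3] + [1,2],
  ∂[0,1,3] = [1,3] − [0,3] + [0,1].
The 6×4 boundary matrix has rank 3 and Smith normal form diag(1,1,1).

Boundary ∂_3: C_3 → C_2 sends each 3-simplex σ to the alternating sum Σ_i (−1)^i (σ with its i-th vertex removed). For instance
  ∂[0,1,2,3] = [1,2,3] − [0,2,3] + [0,1,3] − [0,1,2].
The 4×1 boundary matrix has rank 1 and Smith normal form diag(1).

Now H_k = ker ∂_k / im ∂_{k+1}, so:

  H_0: rank C_0 − rank ∂_1 = 4 − 3 = 1, and the invariant factors of ∂_1 are all 1, so H_0 = Z.
  H_1: rank ker ∂_1 − rank ∂_2 = (6 − 3) − 3 = 0, and the invariant factors of ∂_2 are all 1, so H_1 = 0.
  H_2: rank ker ∂_2 − rank ∂_3 = (4 − 3) − 1 = 0, and the invariant factors of ∂_3 are all 1, so H_2 = 0.
  H_3: rank ker ∂_3 − rank ∂_4 = (1 − 1) − 0 = 0, and there is no ∂_4, so H_3 = 0.

(K is a triangulation of the 3-simplex.)

H_0 ≅ Z,  H_1 = 0,  H_2 = 0,  H_3 = 0.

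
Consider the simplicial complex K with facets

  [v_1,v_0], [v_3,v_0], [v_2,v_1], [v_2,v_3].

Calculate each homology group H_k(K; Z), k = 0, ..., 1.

H_0 = Z,  H_1 = Z.

We work with the vertex ordering v_0 < v_1 < v_2 < v_3. The simplices of K, each written with vertices in increasing order, are:

  0-simplices (4): [v_0], [v_1], [v_2], [v_3]
  1-simplices (4): [v_0,v_1], [v_0,v_3], [v_1,v_2], [v_2,v_3]

so the chain groups are C_0 ≅ Z^4, C_1 ≅ Z^4.

∂_1: C_1 → C_0 is given by ∂[p,q] = [q] − [p]. For instance
  ∂[v_0,v_1] = [v_1] − [v_0].
This gives a 4×4 integer matrix of rank 3; reducing to Smith normal form yields diagonal entries (1,1,1).

Computing H_k = (kernel of ∂_k) / (image of ∂_{k+1}):

  H_0: rank C_0 − rank ∂_1 = 4 − 3 = 1, and the invariant factors of ∂_1 are all 1, so H_0 = Z.
  H_1: rank ker ∂_1 − rank ∂_2 = (4 − 3) − 0 = 1, and there is no ∂_2, so H_1 = Z.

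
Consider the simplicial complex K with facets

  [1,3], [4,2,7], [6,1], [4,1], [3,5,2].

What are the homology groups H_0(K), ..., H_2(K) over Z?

H_0 = Z,  H_1 = Z,  H_2 = 0.

We work with the vertex ordering 1 < 2 < 3 < 4 < 5 < 6 < 7. The simplices of K, each written with vertices in increasing order, are:

  0-simplices (7): [1], [2], [3], [4], [5], [6], [7]
  1-simplices (9): [1,3], [1,4], [1,6], [2,3], [2,4], [2,5], [2,7], [3,5], [4,7]
  2-simplices (2): [2,3,5], [2,4,7]

so the chain groups are C_0 ≅ Z^7, C_1 ≅ Z^9, C_2 ≅ Z^2.

∂_1: C_1 → C_0 maps an edge to its endpoints' difference, ∂[p,q] = q − p. For instance
  ∂[4,7] = [7] − [4].
The 7×9 boundary matrix has rank 6 and Smith normal form diag(1,1,1,1,1,1).

∂_2: C_2 → C_1 sends each 2-simplex [p,q,r] to [q,r] − [p,r] + [p,q]. For instance
  ∂[2,4,7] = [4,7] − [2,7] + [2,4],
  ∂[2,3,5] = [3,5] − [2,5] + [2,3].
The 9×2 boundary matrix has rank 2 and Smith normal form diag(1,1).

Computing H_k = (kernel of ∂_k) / (image of ∂_{k+1}):

  H_0: rank C_0 − rank ∂_1 = 7 − 6 = 1, and the invariant factors of ∂_1 are all 1, so H_0 ≅ Z.
  H_1: rank ker ∂_1 − rank ∂_2 = (9 − 6) − 2 = 1, and the invariant factors of ∂_2 are all 1, so H_1 ≅ Z.
  H_2: rank ker ∂_2 − rank ∂_3 = (2 − 2) − 0 = 0, and there is no ∂_3, so H_2 ≅ 0.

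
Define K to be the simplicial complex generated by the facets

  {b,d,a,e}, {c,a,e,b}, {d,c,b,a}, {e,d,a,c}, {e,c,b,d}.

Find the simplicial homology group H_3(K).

H_3 ≅ Z.

Order the vertices as a < b < c < d < e. Listing each simplex with vertices in this order, K has dimension 3 with simplices:

  0-simplices (5): a, b, c, d, e
  1-simplices (10): ab, ac, ad, ae, bc, bd, be, cd, ce, de
  2-simplices (10): abc, abd, abe, acd, ace, ade, bcd, bce, bde, cde
  3-simplices (5): abcd, abce, abde, acde, bcde

so the chain groups are C_0 ≅ Z^5, C_1 ≅ Z^10, C_2 ≅ Z^10, C_3 ≅ Z^5.

The boundary map ∂_1: C_1 → C_0 is given by ∂[p,q] = [q] − [p]. For instance
  ∂be = e − b.
The 5×10 boundary matrix has rank 4 and Smith normal form diag(1,1,1,1).

∂_2: C_2 → C_1 acts by ∂[p,q,r] = [q,r] − [p,r] + [p,q]. For instance
  ∂bce = ce − be + bc,
  ∂ade = de − ae + ad.
As a 10×10 matrix over Z this has rank 6, with invariant factors (1,1,1,1,1,1).

∂_3: C_3 → C_2 sends each 3-simplex σ to the alternating sum Σ_i (−1)^i (σ with its i-th vertex removed). For instance
  ∂abcd = bcd − acd + abd − abc,
  ∂abde = bde − ade + abe − abd.
The resulting 10×5 matrix has rank 4, and its Smith normal form has invariant factors (1,1,1,1).

Computing H_k = (kernel of ∂_k) / (image of ∂_{k+1}):

  H_3: rank ker ∂_3 − rank ∂_4 = (5 − 4) − 0 = 1, and there is no ∂_4, so H_3 = Z.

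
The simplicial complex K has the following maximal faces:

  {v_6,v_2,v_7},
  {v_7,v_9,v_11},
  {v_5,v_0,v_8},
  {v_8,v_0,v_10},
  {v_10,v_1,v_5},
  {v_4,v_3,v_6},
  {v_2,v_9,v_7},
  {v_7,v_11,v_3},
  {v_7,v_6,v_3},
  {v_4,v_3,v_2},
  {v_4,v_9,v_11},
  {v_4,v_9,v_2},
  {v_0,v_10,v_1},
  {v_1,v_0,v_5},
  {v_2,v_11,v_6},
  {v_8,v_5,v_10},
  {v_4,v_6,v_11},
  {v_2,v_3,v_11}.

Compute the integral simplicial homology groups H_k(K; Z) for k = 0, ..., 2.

Order the vertices as v_0 < v_1 < v_2 < v_3 < v_4 < v_5 < v_6 < v_7 < v_8 < v_9 < v_10 < v_11. Listing each simplex with vertices in this order, K has dimension 2 with simplices:

  0-simplices (12): [v_0], [v_1], [v_2], [v_3], [v_4], [v_5], [v_6], [v_7], [v_8], [v_9], [v_10], [v_11]
  1-simplices (27): (27 of them)
  2-simplices (18): (18 of them)

so the chain groups are C_0 ≅ Z^12, C_1 ≅ Z^27, C_2 ≅ Z^18.

The boundary map ∂_1: C_1 → C_0 maps an edge to its endpoints' difference, ∂[p,q] = q − p. For instance
  ∂[v_3,v_7] = [v_7] − [v_3].
This gives a 12×27 integer matrix of rank 10; reducing to Smith normal form yields diagonal entries (1,1,1,1,1,1,1,1,1,1).

The boundary map ∂_2: C_2 → C_1 maps a triangle to the signed sum of its edges. For instance
  ∂[v_0,v_1,v_5] = [v_1,v_5] − [v_0,v_5] + [v_0,v_1],
  ∂[v_2,v_7,v_9] = [v_7,v_9] − [v_2,v_9] + [v_2,v_7].
The resulting 27×18 matrix has rank 17, and its Smith normal form has invariant factors (1,1,1,1,1,1,1,1,1,1,1,1,1,1,1,1,2).

Computing H_k = (kernel of ∂_k) / (image of ∂_{k+1}):

  H_0: rank C_0 − rank ∂_1 = 12 − 10 = 2, and the invariant factors of ∂_1 are all 1, so H_0 = Z^2.
  H_1: rank ker ∂_1 − rank ∂_2 = (27 − 10) − 17 = 0, and ∂_2 has invariant factor 2 > 1, so H_1 = Z/2.
  H_2: rank ker ∂_2 − rank ∂_3 = (18 − 17) − 0 = 1, and there is no ∂_3, so H_2 = Z.

H_0 = Z^2,  H_1 = Z/2,  H_2 = Z.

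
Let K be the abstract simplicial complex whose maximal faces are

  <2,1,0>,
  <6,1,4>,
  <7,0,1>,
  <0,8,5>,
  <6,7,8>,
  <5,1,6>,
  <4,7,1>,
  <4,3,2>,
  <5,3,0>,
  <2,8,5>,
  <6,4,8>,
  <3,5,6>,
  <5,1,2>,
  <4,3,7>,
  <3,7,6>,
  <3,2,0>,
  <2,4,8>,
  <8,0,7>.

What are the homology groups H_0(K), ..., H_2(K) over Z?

H_0 ≅ Z,  H_1 ≅ Z ⊕ Z/2,  H_2 = 0.

K has 9 vertices, 27 edges, 18 triangles.
rank ∂_0 = 0, rank ∂_1 = 8 ⇒ b_0 = 9 − 0 − 8 = 1; all invariant factors of ∂_1 are 1 so no torsion. So H_0 = Z.
rank ∂_1 = 8, rank ∂_2 = 18 ⇒ b_1 = 27 − 8 − 18 = 1; ∂_2 has invariant factor(s) [2] giving torsion. So H_1 = Z ⊕ Z/2.
rank ∂_2 = 18, rank ∂_3 = 0 ⇒ b_2 = 18 − 18 − 0 = 0. So H_2 = 0.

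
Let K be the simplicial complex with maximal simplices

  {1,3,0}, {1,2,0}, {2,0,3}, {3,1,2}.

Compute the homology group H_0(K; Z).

H_0 = Z.

K has 4 vertices, 6 edges, 4 triangles.
rank ∂_0 = 0, rank ∂_1 = 3 ⇒ b_0 = 4 − 0 − 3 = 1; all invariant factors of ∂_1 are 1 so no torsion. So H_0 ≅ Z.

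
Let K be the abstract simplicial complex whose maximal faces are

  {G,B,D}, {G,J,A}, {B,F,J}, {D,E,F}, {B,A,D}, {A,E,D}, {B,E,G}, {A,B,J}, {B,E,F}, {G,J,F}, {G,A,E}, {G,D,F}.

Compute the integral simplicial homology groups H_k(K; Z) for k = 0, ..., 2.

H_0 = Z,  H_1 = Z/2,  H_2 = 0.

K has 7 vertices, 18 edges, 12 triangles.
rank ∂_0 = 0, rank ∂_1 = 6 ⇒ b_0 = 7 − 0 − 6 = 1; all invariant factors of ∂_1 are 1 so no torsion. So H_0 ≅ Z.
rank ∂_1 = 6, rank ∂_2 = 12 ⇒ b_1 = 18 − 6 − 12 = 0; ∂_2 has invariant factor(s) [2] giving torsion. So H_1 ≅ Z/2.
rank ∂_2 = 12, rank ∂_3 = 0 ⇒ b_2 = 12 − 12 − 0 = 0. So H_2 ≅ 0.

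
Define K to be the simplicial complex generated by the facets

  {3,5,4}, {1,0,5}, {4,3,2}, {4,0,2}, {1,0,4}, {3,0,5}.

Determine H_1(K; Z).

H_1 = Z.

Fix the vertex order 0 < 1 < 2 < 3 < 4 < 5 and write every simplex with vertices in increasing order. Then dim K = 2 and the simplices of K are:

  0-simplices (6): [0], [1], [2], [3], [4], [5]
  1-simplices (12): [0,1], [0,2], [0,3], [0,4], [0,5], [1,4], [1,5], [2,3], [2,4], [3,4], [3,5], [4,5]
  2-simplices (6): [0,1,4], [0,1,5], [0,2,4], [0,3,5], [2,3,4], [3,4,5]

so the chain groups are C_0 ≅ Z^6, C_1 ≅ Z^12, C_2 ≅ Z^6.

Boundary ∂_1: C_1 → C_0 maps an edge to its endpoints' difference, ∂[p,q] = q − p. For instance
  ∂[3,5] = [5] − [3].
As a 6×12 matrix over Z this has rank 5, with invariant factors (1,1,1,1,1).

∂_2: C_2 → C_1 sends each 2-simplex [p,q,r] to [q,r] − [p,r] + [p,q]. For instance
  ∂[3,4,5] = [4,5] − [3,5] + [3,4],
  ∂[2,3,4] = [3,4] − [2,4] + [2,3].
The resulting 12×6 matrix has rank 6, and its Smith normal form has invariant factors (1,1,1,1,1,1).

Computing H_k = (kernel of ∂_k) / (image of ∂_{k+1}):

  H_1: rank ker ∂_1 − rank ∂_2 = (12 − 5) − 6 = 1, and the invariant factors of ∂_2 are all 1, so H_1 = Z.

(K is a triangulation of the cylinder S^1 x I.)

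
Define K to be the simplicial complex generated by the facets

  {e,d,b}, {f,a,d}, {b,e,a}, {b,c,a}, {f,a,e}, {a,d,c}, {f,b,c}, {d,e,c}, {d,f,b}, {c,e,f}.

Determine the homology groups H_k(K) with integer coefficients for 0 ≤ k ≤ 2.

Take the total order a < b < c < d < e < f on the vertex set. Then K (dimension 2) consists of the simplices:

  0-simplices (6): a, b, c, d, e, f
  1-simplices (15): ab, ac, ad, ae, af, bc, bd, be, bf, cd, ce, cf, de, df, ef
  2-simplices (10): abc, abe, acd, adf, aef, bcf, bde, bdf, cde, cef

giving chain groups C_0 ≅ Z^6, C_1 ≅ Z^15, C_2 ≅ Z^10.

The boundary map ∂_1: C_1 → C_0 sends each edge [p,q] (with p < q) to q − p.
The resulting 6×15 matrix has rank 5, and its Smith normal form has invariant factors (1,1,1,1,1).

The boundary map ∂_2: C_2 → C_1 maps a triangle to the signed sum of its edges. For instance
  ∂bcf = cf − bf + bc,
  ∂cef = ef − cf + ce.
The resulting 15×10 matrix has rank 10, and its Smith normal form has invariant factors (1,1,1,1,1,1,1,1,1,2).

Reading off H_k = ker ∂_k / im ∂_{k+1}:

  H_0: rank C_0 − rank ∂_1 = 6 − 5 = 1, and the invariant factors of ∂_1 are all 1, so H_0 ≅ Z.
  H_1: rank ker ∂_1 − rank ∂_2 = (15 − 5) − 10 = 0, and ∂_2 has invariant factor 2 > 1, so H_1 ≅ Z/2.
  H_2: rank ker ∂_2 − rank ∂_3 = (10 − 10) − 0 = 0, and there is no ∂_3, so H_2 ≅ 0.

As a check, the Euler characteristic is 6 − 15 + 10 = 1, which agrees with 1 − 0 + 0 = 1.

H_0 = Z,  H_1 = Z/2,  H_2 = 0.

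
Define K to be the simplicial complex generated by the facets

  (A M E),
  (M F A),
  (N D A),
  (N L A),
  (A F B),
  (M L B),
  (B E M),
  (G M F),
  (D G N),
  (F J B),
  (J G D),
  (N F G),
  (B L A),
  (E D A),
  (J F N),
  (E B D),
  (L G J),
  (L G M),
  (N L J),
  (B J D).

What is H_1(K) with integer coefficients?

H_1 = Z ⊕ Z/2.

K has 10 vertices, 30 edges, 20 triangles.
rank ∂_1 = 9, rank ∂_2 = 20 ⇒ b_1 = 30 − 9 − 20 = 1; ∂_2 has invariant factor(s) [2] giving torsion. So H_1 = Z ⊕ Z/2.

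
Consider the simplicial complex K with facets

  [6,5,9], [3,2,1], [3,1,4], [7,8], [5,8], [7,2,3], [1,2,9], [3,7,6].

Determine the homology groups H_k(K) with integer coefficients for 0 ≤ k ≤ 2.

H_0 ≅ Z,  H_1 ≅ Z^2,  H_2 = 0.

We work with the vertex ordering 1 < 2 < 3 < 4 < 5 < 6 < 7 < 8 < 9. The simplices of K, each written with vertices in increasing order, are:

  0-simplices (9): [1], [2], [3], [4], [5], [6], [7], [8], [9]
  1-simplices (16): [1,2], [1,3], [1,4], [1,9], [2,3], [2,7], [2,9], [3,4], [3,6], [3,7], [5,6], [5,8], [5,9], [6,7], [6,9], [7,8]
  2-simplices (6): [1,2,3], [1,2,9], [1,3,4], [2,3,7], [3,6,7], [5,6,9]

so the chain groups are C_0 ≅ Z^9, C_1 ≅ Z^16, C_2 ≅ Z^6.

The boundary map ∂_1: C_1 → C_0 maps an edge to its endpoints' difference, ∂[p,q] = q − p.
As a 9×16 matrix over Z this has rank 8, with invariant factors (1,1,1,1,1,1,1,1).

∂_2: C_2 → C_1 acts by ∂[p,q,r] = [q,r] − [p,r] + [p,q]. For instance
  ∂[1,3,4] = [3,4] − [1,4] + [1,3],
  ∂[3,6,7] = [6,7] − [3,7] + [3,6].
This gives a 16×6 integer matrix of rank 6; reducing to Smith normal form yields diagonal entries (1,1,1,1,1,1).

Reading off H_k = ker ∂_k / im ∂_{k+1}:

  H_0: rank C_0 − rank ∂_1 = 9 − 8 = 1, and the invariant factors of ∂_1 are all 1, so H_0 = Z.
  H_1: rank ker ∂_1 − rank ∂_2 = (16 − 8) − 6 = 2, and the invariant factors of ∂_2 are all 1, so H_1 = Z^2.
  H_2: rank ker ∂_2 − rank ∂_3 = (6 − 6) − 0 = 0, and there is no ∂_3, so H_2 = 0.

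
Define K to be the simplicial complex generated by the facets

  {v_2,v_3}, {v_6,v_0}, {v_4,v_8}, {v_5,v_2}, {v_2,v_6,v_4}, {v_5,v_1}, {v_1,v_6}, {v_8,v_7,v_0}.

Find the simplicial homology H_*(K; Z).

H_0 ≅ Z,  H_1 ≅ Z^2,  H_2 = 0.

K has 9 vertices, 12 edges, 2 triangles.
rank ∂_0 = 0, rank ∂_1 = 8 ⇒ b_0 = 9 − 0 − 8 = 1; all invariant factors of ∂_1 are 1 so no torsion. So H_0 = Z.
rank ∂_1 = 8, rank ∂_2 = 2 ⇒ b_1 = 12 − 8 − 2 = 2; all invariant factors of ∂_2 are 1 so no torsion. So H_1 = Z^2.
rank ∂_2 = 2, rank ∂_3 = 0 ⇒ b_2 = 2 − 2 − 0 = 0. So H_2 = 0.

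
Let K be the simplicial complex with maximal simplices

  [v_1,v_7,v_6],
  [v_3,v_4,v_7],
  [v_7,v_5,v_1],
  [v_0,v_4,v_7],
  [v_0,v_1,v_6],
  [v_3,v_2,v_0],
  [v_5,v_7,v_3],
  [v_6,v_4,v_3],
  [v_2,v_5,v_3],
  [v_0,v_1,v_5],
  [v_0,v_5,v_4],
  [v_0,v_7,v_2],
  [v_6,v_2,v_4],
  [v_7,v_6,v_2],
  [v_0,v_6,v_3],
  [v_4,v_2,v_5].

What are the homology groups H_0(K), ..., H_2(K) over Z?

Take the total order v_0 < v_1 < v_2 < v_3 < v_4 < v_5 < v_6 < v_7 on the vertex set. Then K (dimension 2) consists of the simplices:

  0-simplices (8): [v_0], [v_1], [v_2], [v_3], [v_4], [v_5], [v_6], [v_7]
  1-simplices (24): (24 of them)
  2-simplices (16): (16 of them)

Hence C_0 ≅ Z^8, C_1 ≅ Z^24, C_2 ≅ Z^16.

∂_1: C_1 → C_0 is given by ∂[p,q] = [q] − [p].
The resulting 8×24 matrix has rank 7, and its Smith normal form has invariant factors (1,1,1,1,1,1,1).

∂_2: C_2 → C_1 acts by ∂[p,q,r] = [q,r] − [p,r] + [p,q]. For instance
  ∂[v_0,v_1,v_6] = [v_1,v_6] − [v_0,v_6] + [v_0,v_1],
  ∂[v_2,v_4,v_6] = [v_4,v_6] − [v_2,v_6] + [v_2,v_4].
As a 24×16 matrix over Z this has rank 15, with invariant factors (1,1,1,1,1,1,1,1,1,1,1,1,1,1,1).

Now H_k = ker ∂_k / im ∂_{k+1}, so:

  H_0: rank C_0 − rank ∂_1 = 8 − 7 = 1, and the invariant factors of ∂_1 are all 1, so H_0 ≅ Z.
  H_1: rank ker ∂_1 − rank ∂_2 = (24 − 7) − 15 = 2, and the invariant factors of ∂_2 are all 1, so H_1 ≅ Z^2.
  H_2: rank ker ∂_2 − rank ∂_3 = (16 − 15) − 0 = 1, and there is no ∂_3, so H_2 ≅ Z.

(K is a triangulation of the torus T^2.)

H_0 ≅ Z,  H_1 ≅ Z^2,  H_2 ≅ Z.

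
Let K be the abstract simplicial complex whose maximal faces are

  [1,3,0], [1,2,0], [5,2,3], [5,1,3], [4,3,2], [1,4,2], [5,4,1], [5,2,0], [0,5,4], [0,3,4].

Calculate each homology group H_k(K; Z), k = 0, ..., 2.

H_0 = Z,  H_1 = Z/2,  H_2 = 0.

K has 6 vertices, 15 edges, 10 triangles.
rank ∂_0 = 0, rank ∂_1 = 5 ⇒ b_0 = 6 − 0 − 5 = 1; all invariant factors of ∂_1 are 1 so no torsion. So H_0 = Z.
rank ∂_1 = 5, rank ∂_2 = 10 ⇒ b_1 = 15 − 5 − 10 = 0; ∂_2 has invariant factor(s) [2] giving torsion. So H_1 = Z/2.
rank ∂_2 = 10, rank ∂_3 = 0 ⇒ b_2 = 10 − 10 − 0 = 0. So H_2 = 0.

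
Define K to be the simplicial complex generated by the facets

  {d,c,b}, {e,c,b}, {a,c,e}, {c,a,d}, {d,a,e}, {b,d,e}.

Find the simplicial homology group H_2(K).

H_2 ≅ Z.

K has 5 vertices, 9 edges, 6 triangles.
rank ∂_2 = 5, rank ∂_3 = 0 ⇒ b_2 = 6 − 5 − 0 = 1. So H_2 ≅ Z.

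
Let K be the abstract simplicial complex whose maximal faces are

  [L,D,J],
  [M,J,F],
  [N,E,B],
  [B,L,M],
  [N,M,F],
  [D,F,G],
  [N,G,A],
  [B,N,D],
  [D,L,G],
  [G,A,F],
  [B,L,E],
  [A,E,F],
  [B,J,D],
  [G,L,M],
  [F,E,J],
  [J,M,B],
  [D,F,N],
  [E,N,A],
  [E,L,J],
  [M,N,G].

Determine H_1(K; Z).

We work with the vertex ordering A < B < D < E < F < G < J < L < M < N. The simplices of K, each written with vertices in increasing order, are:

  0-simplices (10): A, B, D, E, F, G, J, L, M, N
  1-simplices (30): AE, AF, AG, AN, BD, BE, BJ, BL, BM, BN, DF, DG, DJ, DL, DN, EF, EJ, EL, EN, FG, FJ, FM, FN, GL, GM, GN, JL, JM, LM, MN
  2-simplices (20): AEF, AEN, AFG, AGN, BDJ, BDN, BEL, BEN, BJM, BLM, DFG, DFN, DGL, DJL, EFJ, EJL, FJM, FMN, GLM, GMN

Hence C_0 ≅ Z^10, C_1 ≅ Z^30, C_2 ≅ Z^20.

∂_1: C_1 → C_0 is given by ∂[p,q] = [q] − [p]. For instance
  ∂BD = D − B.
The resulting 10×30 matrix has rank 9, and its Smith normal form has invariant factors (1,1,1,1,1,1,1,1,1).

∂_2: C_2 → C_1 maps a triangle to the signed sum of its edges. For instance
  ∂BDJ = DJ − BJ + BD,
  ∂BLM = LM − BM + BL.
The 30×20 boundary matrix has rank 20 and Smith normal form diag(1,1,1,1,1,1,1,1,1,1,1,1,1,1,1,1,1,1,1,2).

Now H_k = ker ∂_k / im ∂_{k+1}, so:

  H_1: rank ker ∂_1 − rank ∂_2 = (30 − 9) − 20 = 1, and ∂_2 has invariant factor 2 > 1, so H_1 = Z ⊕ Z/2.

H_1 ≅ Z ⊕ Z/2.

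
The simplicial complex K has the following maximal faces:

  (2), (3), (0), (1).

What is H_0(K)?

H_0 ≅ Z^4.

Fix the vertex order 0 < 1 < 2 < 3 and write every simplex with vertices in increasing order. Then dim K = 0 and the simplices of K are:

  0-simplices (4): [0], [1], [2], [3]

Hence C_0 ≅ Z^4.

Now H_k = ker ∂_k / im ∂_{k+1}, so:

  H_0: rank C_0 − rank ∂_1 = 4 − 0 = 4, and there is no ∂_1, so H_0 = Z^4.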